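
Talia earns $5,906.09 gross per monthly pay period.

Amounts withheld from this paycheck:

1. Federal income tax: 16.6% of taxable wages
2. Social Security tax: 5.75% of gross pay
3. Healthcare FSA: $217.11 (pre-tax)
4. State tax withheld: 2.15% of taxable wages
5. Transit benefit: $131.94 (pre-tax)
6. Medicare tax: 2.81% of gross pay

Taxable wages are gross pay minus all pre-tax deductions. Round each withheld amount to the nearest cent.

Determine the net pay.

Transit benefit: $131.94
Healthcare FSA: $217.11
Pre-tax total = $131.94 + $217.11 = $349.05
Taxable wages = $5,906.09 − $349.05 = $5,557.04
State tax withheld: $5,557.04 × 0.0215 = $119.48
Federal income tax: $5,557.04 × 0.166 = $922.47
Social Security tax: $5,906.09 × 0.0575 = $339.60
Medicare tax: $5,906.09 × 0.0281 = $165.96
Total deductions = $131.94 + $217.11 + $119.48 + $922.47 + $339.60 + $165.96 = $1,896.56
Net pay = $5,906.09 − $1,896.56 = $4,009.53

$4,009.53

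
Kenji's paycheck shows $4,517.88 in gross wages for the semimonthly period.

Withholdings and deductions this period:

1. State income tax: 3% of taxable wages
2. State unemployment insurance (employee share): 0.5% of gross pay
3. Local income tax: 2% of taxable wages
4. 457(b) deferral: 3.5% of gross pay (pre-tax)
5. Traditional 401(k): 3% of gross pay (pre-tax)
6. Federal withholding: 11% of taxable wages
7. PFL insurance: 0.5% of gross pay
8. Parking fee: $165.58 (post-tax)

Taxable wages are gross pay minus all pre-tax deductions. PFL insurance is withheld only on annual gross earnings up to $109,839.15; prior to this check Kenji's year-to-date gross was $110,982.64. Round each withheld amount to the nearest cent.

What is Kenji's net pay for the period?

$3,360.17

457(b) deferral: $4,517.88 × 0.035 = $158.13
Traditional 401(k): $4,517.88 × 0.03 = $135.54
Pre-tax total = $158.13 + $135.54 = $293.67
Taxable wages = $4,517.88 − $293.67 = $4,224.21
Federal withholding: $4,224.21 × 0.11 = $464.66
State income tax: $4,224.21 × 0.03 = $126.73
Local income tax: $4,224.21 × 0.02 = $84.48
State unemployment insurance (employee share): $4,517.88 × 0.005 = $22.59
PFL insurance: annual cap $109,839.15 already reached (YTD $110,982.64), so $0.00
Parking fee: $165.58
Total deductions = $158.13 + $135.54 + $464.66 + $126.73 + $84.48 + $22.59 + $0.00 + $165.58 = $1,157.71
Net pay = $4,517.88 − $1,157.71 = $3,360.17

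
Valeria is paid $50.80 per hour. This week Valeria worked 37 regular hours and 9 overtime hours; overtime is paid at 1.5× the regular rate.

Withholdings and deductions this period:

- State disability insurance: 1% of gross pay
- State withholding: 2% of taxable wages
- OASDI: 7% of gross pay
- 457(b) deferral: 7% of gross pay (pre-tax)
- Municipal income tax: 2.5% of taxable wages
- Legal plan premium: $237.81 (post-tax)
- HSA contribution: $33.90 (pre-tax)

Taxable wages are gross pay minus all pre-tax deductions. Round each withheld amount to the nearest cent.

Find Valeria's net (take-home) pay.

$1803.04

Regular pay: 37 × $50.80 = $1879.60
Overtime pay: 9 × $50.80 × 1.5 = $685.80
Gross pay = $1879.60 + $685.80 = $2565.40
HSA contribution: $33.90
457(b) deferral: $2565.40 × 0.07 = $179.58
Pre-tax total = $33.90 + $179.58 = $213.48
Taxable wages = $2565.40 − $213.48 = $2351.92
Municipal income tax: $2351.92 × 0.025 = $58.80
State withholding: $2351.92 × 0.02 = $47.04
State disability insurance: $2565.40 × 0.01 = $25.65
OASDI: $2565.40 × 0.07 = $179.58
Legal plan premium: $237.81
Total deductions = $33.90 + $179.58 + $58.80 + $47.04 + $25.65 + $179.58 + $237.81 = $762.36
Net pay = $2565.40 − $762.36 = $1803.04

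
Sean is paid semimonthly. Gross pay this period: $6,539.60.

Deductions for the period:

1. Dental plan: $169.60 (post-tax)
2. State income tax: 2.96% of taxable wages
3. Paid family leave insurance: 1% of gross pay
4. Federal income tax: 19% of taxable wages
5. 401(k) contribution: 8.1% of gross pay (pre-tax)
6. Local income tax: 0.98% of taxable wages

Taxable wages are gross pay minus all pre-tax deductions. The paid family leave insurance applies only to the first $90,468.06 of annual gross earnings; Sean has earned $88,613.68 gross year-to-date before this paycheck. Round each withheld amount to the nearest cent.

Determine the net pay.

$4,443.08

401(k) contribution: $6,539.60 × 0.081 = $529.71
Taxable wages = $6,539.60 − $529.71 = $6,009.89
Federal income tax: $6,009.89 × 0.19 = $1,141.88
Local income tax: $6,009.89 × 0.0098 = $58.90
State income tax: $6,009.89 × 0.0296 = $177.89
Paid family leave insurance: only $90,468.06 − $88,613.68 = $1,854.38 of this check is subject → $1,854.38 × 0.01 = $18.54
Dental plan: $169.60
Total deductions = $529.71 + $1,141.88 + $58.90 + $177.89 + $18.54 + $169.60 = $2,096.52
Net pay = $6,539.60 − $2,096.52 = $4,443.08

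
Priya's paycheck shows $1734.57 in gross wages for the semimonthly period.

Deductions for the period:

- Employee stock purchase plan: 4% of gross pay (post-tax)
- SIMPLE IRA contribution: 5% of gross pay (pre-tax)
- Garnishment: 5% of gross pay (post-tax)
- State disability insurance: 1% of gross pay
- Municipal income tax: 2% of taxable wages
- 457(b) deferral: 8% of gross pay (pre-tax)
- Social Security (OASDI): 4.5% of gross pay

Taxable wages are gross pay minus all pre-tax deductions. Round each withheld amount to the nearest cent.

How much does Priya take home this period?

$1227.37

457(b) deferral: $1734.57 × 0.08 = $138.77
SIMPLE IRA contribution: $1734.57 × 0.05 = $86.73
Pre-tax total = $138.77 + $86.73 = $225.50
Taxable wages = $1734.57 − $225.50 = $1509.07
Municipal income tax: $1509.07 × 0.02 = $30.18
Social Security (OASDI): $1734.57 × 0.045 = $78.06
State disability insurance: $1734.57 × 0.01 = $17.35
Employee stock purchase plan: $1734.57 × 0.04 = $69.38
Garnishment: $1734.57 × 0.05 = $86.73
Total deductions = $138.77 + $86.73 + $30.18 + $78.06 + $17.35 + $69.38 + $86.73 = $507.20
Net pay = $1734.57 − $507.20 = $1227.37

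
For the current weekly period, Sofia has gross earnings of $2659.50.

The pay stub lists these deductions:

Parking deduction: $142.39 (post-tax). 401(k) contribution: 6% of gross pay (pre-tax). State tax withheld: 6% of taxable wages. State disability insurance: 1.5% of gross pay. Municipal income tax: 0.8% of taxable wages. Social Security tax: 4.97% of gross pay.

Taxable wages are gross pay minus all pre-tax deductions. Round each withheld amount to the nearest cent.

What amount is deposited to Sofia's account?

$2015.47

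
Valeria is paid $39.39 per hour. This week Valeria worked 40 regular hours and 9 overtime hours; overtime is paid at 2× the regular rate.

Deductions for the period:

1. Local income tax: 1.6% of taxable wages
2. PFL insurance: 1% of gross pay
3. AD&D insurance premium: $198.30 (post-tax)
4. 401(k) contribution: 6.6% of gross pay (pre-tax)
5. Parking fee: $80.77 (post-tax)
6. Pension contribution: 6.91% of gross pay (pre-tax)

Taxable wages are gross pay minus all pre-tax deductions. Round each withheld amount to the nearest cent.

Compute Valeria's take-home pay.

Regular pay: 40 × $39.39 = $1,575.60
Overtime pay: 9 × $39.39 × 2 = $709.02
Gross pay = $1,575.60 + $709.02 = $2,284.62
Pension contribution: $2,284.62 × 0.0691 = $157.87
401(k) contribution: $2,284.62 × 0.066 = $150.78
Pre-tax total = $157.87 + $150.78 = $308.65
Taxable wages = $2,284.62 − $308.65 = $1,975.97
Local income tax: $1,975.97 × 0.016 = $31.62
PFL insurance: $2,284.62 × 0.01 = $22.85
Parking fee: $80.77
AD&D insurance premium: $198.30
Total deductions = $157.87 + $150.78 + $31.62 + $22.85 + $80.77 + $198.30 = $642.19
Net pay = $2,284.62 − $642.19 = $1,642.43

$1,642.43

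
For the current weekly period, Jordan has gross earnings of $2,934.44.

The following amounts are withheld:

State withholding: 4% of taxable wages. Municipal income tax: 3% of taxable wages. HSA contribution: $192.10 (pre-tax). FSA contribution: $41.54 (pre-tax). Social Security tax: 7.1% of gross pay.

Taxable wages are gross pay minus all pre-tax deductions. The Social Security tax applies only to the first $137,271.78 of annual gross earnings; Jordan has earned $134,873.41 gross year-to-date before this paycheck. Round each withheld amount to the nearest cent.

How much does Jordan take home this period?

$2,341.47

HSA contribution: $192.10
FSA contribution: $41.54
Pre-tax total = $192.10 + $41.54 = $233.64
Taxable wages = $2,934.44 − $233.64 = $2,700.80
Municipal income tax: $2,700.80 × 0.03 = $81.02
State withholding: $2,700.80 × 0.04 = $108.03
Social Security tax: only $137,271.78 − $134,873.41 = $2,398.37 of this check is subject → $2,398.37 × 0.071 = $170.28
Total deductions = $192.10 + $41.54 + $81.02 + $108.03 + $170.28 = $592.97
Net pay = $2,934.44 − $592.97 = $2,341.47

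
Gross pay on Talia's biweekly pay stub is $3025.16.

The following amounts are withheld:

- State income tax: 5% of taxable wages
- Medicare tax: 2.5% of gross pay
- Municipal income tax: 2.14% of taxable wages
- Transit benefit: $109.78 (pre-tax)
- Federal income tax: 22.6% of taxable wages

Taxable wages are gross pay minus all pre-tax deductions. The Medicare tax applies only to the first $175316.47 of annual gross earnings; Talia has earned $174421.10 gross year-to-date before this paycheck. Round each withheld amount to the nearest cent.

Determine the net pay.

$2025.96

Transit benefit: $109.78
Taxable wages = $3025.16 − $109.78 = $2915.38
State income tax: $2915.38 × 0.05 = $145.77
Federal income tax: $2915.38 × 0.226 = $658.88
Municipal income tax: $2915.38 × 0.0214 = $62.39
Medicare tax: only $175316.47 − $174421.10 = $895.37 of this check is subject → $895.37 × 0.025 = $22.38
Total deductions = $109.78 + $145.77 + $658.88 + $62.39 + $22.38 = $999.20
Net pay = $3025.16 − $999.20 = $2025.96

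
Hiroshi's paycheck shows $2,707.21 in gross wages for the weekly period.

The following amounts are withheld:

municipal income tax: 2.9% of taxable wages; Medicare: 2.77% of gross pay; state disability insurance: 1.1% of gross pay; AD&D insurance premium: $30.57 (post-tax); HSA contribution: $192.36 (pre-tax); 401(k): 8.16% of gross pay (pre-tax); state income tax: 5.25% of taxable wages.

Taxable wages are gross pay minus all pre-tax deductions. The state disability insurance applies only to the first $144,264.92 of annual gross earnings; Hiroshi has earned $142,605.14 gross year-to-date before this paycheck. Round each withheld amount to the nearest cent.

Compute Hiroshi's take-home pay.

$1,983.17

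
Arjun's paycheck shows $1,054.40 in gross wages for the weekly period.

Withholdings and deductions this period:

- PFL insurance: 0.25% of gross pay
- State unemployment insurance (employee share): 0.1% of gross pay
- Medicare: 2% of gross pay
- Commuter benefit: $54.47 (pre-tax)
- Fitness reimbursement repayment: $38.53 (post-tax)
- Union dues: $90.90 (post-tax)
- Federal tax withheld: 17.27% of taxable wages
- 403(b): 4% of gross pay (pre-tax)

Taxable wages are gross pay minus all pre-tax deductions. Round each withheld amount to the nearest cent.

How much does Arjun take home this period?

Commuter benefit: $54.47
403(b): $1,054.40 × 0.04 = $42.18
Pre-tax total = $54.47 + $42.18 = $96.65
Taxable wages = $1,054.40 − $96.65 = $957.75
Federal tax withheld: $957.75 × 0.1727 = $165.40
Medicare: $1,054.40 × 0.02 = $21.09
PFL insurance: $1,054.40 × 0.0025 = $2.64
State unemployment insurance (employee share): $1,054.40 × 0.001 = $1.05
Union dues: $90.90
Fitness reimbursement repayment: $38.53
Total deductions = $54.47 + $42.18 + $165.40 + $21.09 + $2.64 + $1.05 + $90.90 + $38.53 = $416.26
Net pay = $1,054.40 − $416.26 = $638.14

$638.14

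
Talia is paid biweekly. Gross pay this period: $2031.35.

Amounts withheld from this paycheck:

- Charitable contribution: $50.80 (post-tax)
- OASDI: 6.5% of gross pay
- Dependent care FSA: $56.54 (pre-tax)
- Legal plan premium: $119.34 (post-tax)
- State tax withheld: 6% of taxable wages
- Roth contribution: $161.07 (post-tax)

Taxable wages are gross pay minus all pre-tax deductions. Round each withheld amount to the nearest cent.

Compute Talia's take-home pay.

Dependent care FSA: $56.54
Taxable wages = $2031.35 − $56.54 = $1974.81
State tax withheld: $1974.81 × 0.06 = $118.49
OASDI: $2031.35 × 0.065 = $132.04
Legal plan premium: $119.34
Charitable contribution: $50.80
Roth contribution: $161.07
Total deductions = $56.54 + $118.49 + $132.04 + $119.34 + $50.80 + $161.07 = $638.28
Net pay = $2031.35 − $638.28 = $1393.07

$1393.07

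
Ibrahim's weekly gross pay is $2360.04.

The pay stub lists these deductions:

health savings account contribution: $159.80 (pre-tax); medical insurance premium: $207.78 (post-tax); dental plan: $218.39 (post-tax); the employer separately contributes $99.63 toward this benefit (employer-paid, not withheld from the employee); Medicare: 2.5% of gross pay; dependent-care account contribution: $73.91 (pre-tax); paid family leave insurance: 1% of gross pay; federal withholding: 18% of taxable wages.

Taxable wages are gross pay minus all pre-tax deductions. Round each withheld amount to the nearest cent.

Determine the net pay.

Health savings account contribution: $159.80
Dependent-care account contribution: $73.91
Pre-tax total = $159.80 + $73.91 = $233.71
Taxable wages = $2360.04 − $233.71 = $2126.33
Federal withholding: $2126.33 × 0.18 = $382.74
Medicare: $2360.04 × 0.025 = $59.00
Paid family leave insurance: $2360.04 × 0.01 = $23.60
Dental plan: $218.39
Medical insurance premium: $207.78
(Employer's $99.63 toward dental plan is not withheld from the employee.)
Total deductions = $159.80 + $73.91 + $382.74 + $59.00 + $23.60 + $218.39 + $207.78 = $1125.22
Net pay = $2360.04 − $1125.22 = $1234.82

$1234.82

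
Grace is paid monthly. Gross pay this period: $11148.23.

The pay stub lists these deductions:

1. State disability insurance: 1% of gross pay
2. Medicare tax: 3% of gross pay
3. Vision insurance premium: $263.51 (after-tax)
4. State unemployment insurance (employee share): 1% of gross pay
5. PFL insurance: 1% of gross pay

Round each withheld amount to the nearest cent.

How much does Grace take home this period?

State disability insurance: $11148.23 × 0.01 = $111.48
Medicare tax: $11148.23 × 0.03 = $334.45
State unemployment insurance (employee share): $11148.23 × 0.01 = $111.48
PFL insurance: $11148.23 × 0.01 = $111.48
Vision insurance premium: $263.51
Total deductions = $111.48 + $334.45 + $111.48 + $111.48 + $263.51 = $932.40
Net pay = $11148.23 − $932.40 = $10215.83

$10215.83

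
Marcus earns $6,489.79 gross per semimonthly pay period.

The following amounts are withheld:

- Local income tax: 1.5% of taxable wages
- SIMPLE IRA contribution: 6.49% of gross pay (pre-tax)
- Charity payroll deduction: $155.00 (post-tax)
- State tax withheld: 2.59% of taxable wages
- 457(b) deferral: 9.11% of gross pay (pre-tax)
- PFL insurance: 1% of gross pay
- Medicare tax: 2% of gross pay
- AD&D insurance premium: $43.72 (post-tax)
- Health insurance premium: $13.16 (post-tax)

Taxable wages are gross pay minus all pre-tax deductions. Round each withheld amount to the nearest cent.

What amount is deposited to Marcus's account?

457(b) deferral: $6,489.79 × 0.0911 = $591.22
SIMPLE IRA contribution: $6,489.79 × 0.0649 = $421.19
Pre-tax total = $591.22 + $421.19 = $1,012.41
Taxable wages = $6,489.79 − $1,012.41 = $5,477.38
Local income tax: $5,477.38 × 0.015 = $82.16
State tax withheld: $5,477.38 × 0.0259 = $141.86
PFL insurance: $6,489.79 × 0.01 = $64.90
Medicare tax: $6,489.79 × 0.02 = $129.80
AD&D insurance premium: $43.72
Health insurance premium: $13.16
Charity payroll deduction: $155.00
Total deductions = $591.22 + $421.19 + $82.16 + $141.86 + $64.90 + $129.80 + $43.72 + $13.16 + $155.00 = $1,643.01
Net pay = $6,489.79 − $1,643.01 = $4,846.78

$4,846.78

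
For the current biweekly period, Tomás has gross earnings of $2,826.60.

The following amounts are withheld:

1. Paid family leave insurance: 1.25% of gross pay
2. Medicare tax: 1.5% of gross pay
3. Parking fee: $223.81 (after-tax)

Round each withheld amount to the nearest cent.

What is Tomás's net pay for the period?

$2,525.06

Medicare tax: $2,826.60 × 0.015 = $42.40
Paid family leave insurance: $2,826.60 × 0.0125 = $35.33
Parking fee: $223.81
Total deductions = $42.40 + $35.33 + $223.81 = $301.54
Net pay = $2,826.60 − $301.54 = $2,525.06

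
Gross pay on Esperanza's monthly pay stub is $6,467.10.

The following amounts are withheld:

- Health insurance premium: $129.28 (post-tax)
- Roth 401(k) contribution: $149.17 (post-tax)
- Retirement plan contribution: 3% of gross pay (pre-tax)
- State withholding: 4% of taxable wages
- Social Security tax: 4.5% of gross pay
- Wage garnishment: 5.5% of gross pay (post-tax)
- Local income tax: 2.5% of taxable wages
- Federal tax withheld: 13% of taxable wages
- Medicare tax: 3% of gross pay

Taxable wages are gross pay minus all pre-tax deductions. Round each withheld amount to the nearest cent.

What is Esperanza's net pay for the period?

$3,930.67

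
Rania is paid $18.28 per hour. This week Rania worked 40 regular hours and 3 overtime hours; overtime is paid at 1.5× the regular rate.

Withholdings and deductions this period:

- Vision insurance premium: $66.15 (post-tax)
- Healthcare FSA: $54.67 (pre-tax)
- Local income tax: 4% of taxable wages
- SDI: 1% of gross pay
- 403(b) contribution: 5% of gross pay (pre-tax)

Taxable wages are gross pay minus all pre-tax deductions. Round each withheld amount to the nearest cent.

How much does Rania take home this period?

$615.12

Regular pay: 40 × $18.28 = $731.20
Overtime pay: 3 × $18.28 × 1.5 = $82.26
Gross pay = $731.20 + $82.26 = $813.46
Healthcare FSA: $54.67
403(b) contribution: $813.46 × 0.05 = $40.67
Pre-tax total = $54.67 + $40.67 = $95.34
Taxable wages = $813.46 − $95.34 = $718.12
Local income tax: $718.12 × 0.04 = $28.72
SDI: $813.46 × 0.01 = $8.13
Vision insurance premium: $66.15
Total deductions = $54.67 + $40.67 + $28.72 + $8.13 + $66.15 = $198.34
Net pay = $813.46 − $198.34 = $615.12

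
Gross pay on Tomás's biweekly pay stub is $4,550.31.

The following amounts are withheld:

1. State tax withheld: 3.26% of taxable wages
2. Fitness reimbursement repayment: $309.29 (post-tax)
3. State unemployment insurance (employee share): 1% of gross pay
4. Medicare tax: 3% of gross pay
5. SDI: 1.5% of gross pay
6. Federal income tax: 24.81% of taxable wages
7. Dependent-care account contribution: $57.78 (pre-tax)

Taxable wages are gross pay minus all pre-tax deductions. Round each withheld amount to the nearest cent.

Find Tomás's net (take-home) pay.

Dependent-care account contribution: $57.78
Taxable wages = $4,550.31 − $57.78 = $4,492.53
Federal income tax: $4,492.53 × 0.2481 = $1,114.60
State tax withheld: $4,492.53 × 0.0326 = $146.46
State unemployment insurance (employee share): $4,550.31 × 0.01 = $45.50
SDI: $4,550.31 × 0.015 = $68.25
Medicare tax: $4,550.31 × 0.03 = $136.51
Fitness reimbursement repayment: $309.29
Total deductions = $57.78 + $1,114.60 + $146.46 + $45.50 + $68.25 + $136.51 + $309.29 = $1,878.39
Net pay = $4,550.31 − $1,878.39 = $2,671.92

$2,671.92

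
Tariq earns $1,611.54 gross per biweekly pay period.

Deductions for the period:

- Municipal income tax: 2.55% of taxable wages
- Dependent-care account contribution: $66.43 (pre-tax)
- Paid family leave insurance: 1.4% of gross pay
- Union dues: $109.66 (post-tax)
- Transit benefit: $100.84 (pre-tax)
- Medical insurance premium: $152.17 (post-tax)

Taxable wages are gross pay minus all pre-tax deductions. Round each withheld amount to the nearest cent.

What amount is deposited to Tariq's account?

$1,123.05

Transit benefit: $100.84
Dependent-care account contribution: $66.43
Pre-tax total = $100.84 + $66.43 = $167.27
Taxable wages = $1,611.54 − $167.27 = $1,444.27
Municipal income tax: $1,444.27 × 0.0255 = $36.83
Paid family leave insurance: $1,611.54 × 0.014 = $22.56
Union dues: $109.66
Medical insurance premium: $152.17
Total deductions = $100.84 + $66.43 + $36.83 + $22.56 + $109.66 + $152.17 = $488.49
Net pay = $1,611.54 − $488.49 = $1,123.05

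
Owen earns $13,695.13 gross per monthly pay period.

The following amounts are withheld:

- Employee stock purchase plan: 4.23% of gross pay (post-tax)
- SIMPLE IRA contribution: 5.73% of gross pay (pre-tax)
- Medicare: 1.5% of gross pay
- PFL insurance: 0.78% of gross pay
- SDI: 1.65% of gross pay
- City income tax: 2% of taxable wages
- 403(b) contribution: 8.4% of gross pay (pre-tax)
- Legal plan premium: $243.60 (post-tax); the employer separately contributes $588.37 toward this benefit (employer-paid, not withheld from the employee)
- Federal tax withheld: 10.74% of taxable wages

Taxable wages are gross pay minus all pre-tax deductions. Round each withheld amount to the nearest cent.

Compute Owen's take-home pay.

403(b) contribution: $13,695.13 × 0.084 = $1,150.39
SIMPLE IRA contribution: $13,695.13 × 0.0573 = $784.73
Pre-tax total = $1,150.39 + $784.73 = $1,935.12
Taxable wages = $13,695.13 − $1,935.12 = $11,760.01
City income tax: $11,760.01 × 0.02 = $235.20
Federal tax withheld: $11,760.01 × 0.1074 = $1,263.03
SDI: $13,695.13 × 0.0165 = $225.97
PFL insurance: $13,695.13 × 0.0078 = $106.82
Medicare: $13,695.13 × 0.015 = $205.43
Legal plan premium: $243.60
Employee stock purchase plan: $13,695.13 × 0.0423 = $579.30
(Employer's $588.37 toward legal plan premium is not withheld from the employee.)
Total deductions = $1,150.39 + $784.73 + $235.20 + $1,263.03 + $225.97 + $106.82 + $205.43 + $243.60 + $579.30 = $4,794.47
Net pay = $13,695.13 − $4,794.47 = $8,900.66

$8,900.66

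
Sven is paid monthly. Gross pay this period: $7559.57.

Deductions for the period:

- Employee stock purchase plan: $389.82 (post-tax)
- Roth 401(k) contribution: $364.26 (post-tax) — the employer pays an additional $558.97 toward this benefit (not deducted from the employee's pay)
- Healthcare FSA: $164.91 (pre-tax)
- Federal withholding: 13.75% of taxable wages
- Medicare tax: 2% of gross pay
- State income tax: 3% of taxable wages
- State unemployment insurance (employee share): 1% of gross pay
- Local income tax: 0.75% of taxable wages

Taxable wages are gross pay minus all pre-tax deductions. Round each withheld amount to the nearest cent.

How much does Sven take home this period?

$5119.72

Healthcare FSA: $164.91
Taxable wages = $7559.57 − $164.91 = $7394.66
Federal withholding: $7394.66 × 0.1375 = $1016.77
Local income tax: $7394.66 × 0.0075 = $55.46
State income tax: $7394.66 × 0.03 = $221.84
State unemployment insurance (employee share): $7559.57 × 0.01 = $75.60
Medicare tax: $7559.57 × 0.02 = $151.19
Roth 401(k) contribution: $364.26
Employee stock purchase plan: $389.82
(Employer's $558.97 toward Roth 401(k) contribution is not withheld from the employee.)
Total deductions = $164.91 + $1016.77 + $55.46 + $221.84 + $75.60 + $151.19 + $364.26 + $389.82 = $2439.85
Net pay = $7559.57 − $2439.85 = $5119.72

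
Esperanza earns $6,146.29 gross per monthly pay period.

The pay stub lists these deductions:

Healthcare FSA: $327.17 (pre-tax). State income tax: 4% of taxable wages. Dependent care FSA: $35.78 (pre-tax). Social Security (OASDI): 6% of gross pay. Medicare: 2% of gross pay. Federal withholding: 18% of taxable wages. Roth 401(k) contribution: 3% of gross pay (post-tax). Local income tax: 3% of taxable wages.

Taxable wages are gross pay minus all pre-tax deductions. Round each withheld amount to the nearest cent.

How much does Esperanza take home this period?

$3,661.41

Dependent care FSA: $35.78
Healthcare FSA: $327.17
Pre-tax total = $35.78 + $327.17 = $362.95
Taxable wages = $6,146.29 − $362.95 = $5,783.34
Local income tax: $5,783.34 × 0.03 = $173.50
Federal withholding: $5,783.34 × 0.18 = $1,041.00
State income tax: $5,783.34 × 0.04 = $231.33
Medicare: $6,146.29 × 0.02 = $122.93
Social Security (OASDI): $6,146.29 × 0.06 = $368.78
Roth 401(k) contribution: $6,146.29 × 0.03 = $184.39
Total deductions = $35.78 + $327.17 + $173.50 + $1,041.00 + $231.33 + $122.93 + $368.78 + $184.39 = $2,484.88
Net pay = $6,146.29 − $2,484.88 = $3,661.41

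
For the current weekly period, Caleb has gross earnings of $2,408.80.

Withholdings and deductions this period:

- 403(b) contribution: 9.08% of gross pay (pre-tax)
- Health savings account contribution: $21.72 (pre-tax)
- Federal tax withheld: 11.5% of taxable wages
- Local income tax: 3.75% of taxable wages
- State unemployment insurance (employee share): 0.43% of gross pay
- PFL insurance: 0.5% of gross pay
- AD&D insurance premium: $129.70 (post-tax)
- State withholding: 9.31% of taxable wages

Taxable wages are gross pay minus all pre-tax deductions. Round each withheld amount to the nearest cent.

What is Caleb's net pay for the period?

403(b) contribution: $2,408.80 × 0.0908 = $218.72
Health savings account contribution: $21.72
Pre-tax total = $218.72 + $21.72 = $240.44
Taxable wages = $2,408.80 − $240.44 = $2,168.36
State withholding: $2,168.36 × 0.0931 = $201.87
Local income tax: $2,168.36 × 0.0375 = $81.31
Federal tax withheld: $2,168.36 × 0.115 = $249.36
State unemployment insurance (employee share): $2,408.80 × 0.0043 = $10.36
PFL insurance: $2,408.80 × 0.005 = $12.04
AD&D insurance premium: $129.70
Total deductions = $218.72 + $21.72 + $201.87 + $81.31 + $249.36 + $10.36 + $12.04 + $129.70 = $925.08
Net pay = $2,408.80 − $925.08 = $1,483.72

$1,483.72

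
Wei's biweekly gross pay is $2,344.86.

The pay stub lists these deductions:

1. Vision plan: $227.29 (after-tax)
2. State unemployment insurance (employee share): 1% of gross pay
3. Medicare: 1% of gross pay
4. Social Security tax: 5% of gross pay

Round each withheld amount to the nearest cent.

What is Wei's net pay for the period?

Social Security tax: $2,344.86 × 0.05 = $117.24
Medicare: $2,344.86 × 0.01 = $23.45
State unemployment insurance (employee share): $2,344.86 × 0.01 = $23.45
Vision plan: $227.29
Total deductions = $117.24 + $23.45 + $23.45 + $227.29 = $391.43
Net pay = $2,344.86 − $391.43 = $1,953.43

$1,953.43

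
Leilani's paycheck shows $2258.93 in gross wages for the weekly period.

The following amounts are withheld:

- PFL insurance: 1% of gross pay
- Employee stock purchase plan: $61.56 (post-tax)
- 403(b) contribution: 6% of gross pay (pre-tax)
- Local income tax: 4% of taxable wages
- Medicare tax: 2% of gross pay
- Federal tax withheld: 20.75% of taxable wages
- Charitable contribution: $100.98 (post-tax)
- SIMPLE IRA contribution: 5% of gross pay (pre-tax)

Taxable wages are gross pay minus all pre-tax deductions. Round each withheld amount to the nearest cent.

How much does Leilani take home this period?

SIMPLE IRA contribution: $2258.93 × 0.05 = $112.95
403(b) contribution: $2258.93 × 0.06 = $135.54
Pre-tax total = $112.95 + $135.54 = $248.49
Taxable wages = $2258.93 − $248.49 = $2010.44
Federal tax withheld: $2010.44 × 0.2075 = $417.17
Local income tax: $2010.44 × 0.04 = $80.42
Medicare tax: $2258.93 × 0.02 = $45.18
PFL insurance: $2258.93 × 0.01 = $22.59
Charitable contribution: $100.98
Employee stock purchase plan: $61.56
Total deductions = $112.95 + $135.54 + $417.17 + $80.42 + $45.18 + $22.59 + $100.98 + $61.56 = $976.39
Net pay = $2258.93 − $976.39 = $1282.54

$1282.54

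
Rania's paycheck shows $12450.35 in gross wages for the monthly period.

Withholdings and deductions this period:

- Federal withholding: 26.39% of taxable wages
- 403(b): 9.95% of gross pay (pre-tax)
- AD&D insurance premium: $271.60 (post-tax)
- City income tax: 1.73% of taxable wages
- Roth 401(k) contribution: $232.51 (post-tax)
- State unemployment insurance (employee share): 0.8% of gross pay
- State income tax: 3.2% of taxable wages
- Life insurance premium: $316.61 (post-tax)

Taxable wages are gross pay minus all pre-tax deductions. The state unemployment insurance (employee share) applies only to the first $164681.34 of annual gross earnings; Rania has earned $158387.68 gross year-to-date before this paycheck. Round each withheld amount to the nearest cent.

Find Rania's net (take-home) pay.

$6829.01

403(b): $12450.35 × 0.0995 = $1238.81
Taxable wages = $12450.35 − $1238.81 = $11211.54
Federal withholding: $11211.54 × 0.2639 = $2958.73
State income tax: $11211.54 × 0.032 = $358.77
City income tax: $11211.54 × 0.0173 = $193.96
State unemployment insurance (employee share): only $164681.34 − $158387.68 = $6293.66 of this check is subject → $6293.66 × 0.008 = $50.35
Life insurance premium: $316.61
AD&D insurance premium: $271.60
Roth 401(k) contribution: $232.51
Total deductions = $1238.81 + $2958.73 + $358.77 + $193.96 + $50.35 + $316.61 + $271.60 + $232.51 = $5621.34
Net pay = $12450.35 − $5621.34 = $6829.01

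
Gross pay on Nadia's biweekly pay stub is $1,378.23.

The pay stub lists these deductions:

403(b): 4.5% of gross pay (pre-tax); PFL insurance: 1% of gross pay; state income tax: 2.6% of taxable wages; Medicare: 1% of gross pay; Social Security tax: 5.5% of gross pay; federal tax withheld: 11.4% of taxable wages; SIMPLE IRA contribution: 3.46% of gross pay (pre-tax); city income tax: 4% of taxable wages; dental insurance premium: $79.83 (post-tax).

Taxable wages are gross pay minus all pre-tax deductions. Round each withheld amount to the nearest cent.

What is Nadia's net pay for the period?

$857.00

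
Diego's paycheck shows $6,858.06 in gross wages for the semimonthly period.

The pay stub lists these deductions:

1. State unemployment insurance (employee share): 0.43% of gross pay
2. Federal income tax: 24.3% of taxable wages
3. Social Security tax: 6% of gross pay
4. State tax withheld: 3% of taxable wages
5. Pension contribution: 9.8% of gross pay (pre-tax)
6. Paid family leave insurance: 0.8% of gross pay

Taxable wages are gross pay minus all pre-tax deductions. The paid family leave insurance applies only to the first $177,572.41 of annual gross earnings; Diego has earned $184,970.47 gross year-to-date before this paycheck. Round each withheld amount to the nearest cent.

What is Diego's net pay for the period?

Pension contribution: $6,858.06 × 0.098 = $672.09
Taxable wages = $6,858.06 − $672.09 = $6,185.97
Federal income tax: $6,185.97 × 0.243 = $1,503.19
State tax withheld: $6,185.97 × 0.03 = $185.58
Paid family leave insurance: annual cap $177,572.41 already reached (YTD $184,970.47), so $0.00
State unemployment insurance (employee share): $6,858.06 × 0.0043 = $29.49
Social Security tax: $6,858.06 × 0.06 = $411.48
Total deductions = $672.09 + $1,503.19 + $185.58 + $0.00 + $29.49 + $411.48 = $2,801.83
Net pay = $6,858.06 − $2,801.83 = $4,056.23

$4,056.23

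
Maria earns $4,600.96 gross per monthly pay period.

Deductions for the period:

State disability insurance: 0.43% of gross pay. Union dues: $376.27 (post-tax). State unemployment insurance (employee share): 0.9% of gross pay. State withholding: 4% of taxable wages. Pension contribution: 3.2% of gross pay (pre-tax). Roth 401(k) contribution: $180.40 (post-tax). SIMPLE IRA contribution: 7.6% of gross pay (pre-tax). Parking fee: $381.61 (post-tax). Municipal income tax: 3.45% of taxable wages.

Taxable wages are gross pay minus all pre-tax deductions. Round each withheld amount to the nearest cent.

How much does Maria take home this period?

$2,798.84

Pension contribution: $4,600.96 × 0.032 = $147.23
SIMPLE IRA contribution: $4,600.96 × 0.076 = $349.67
Pre-tax total = $147.23 + $349.67 = $496.90
Taxable wages = $4,600.96 − $496.90 = $4,104.06
Municipal income tax: $4,104.06 × 0.0345 = $141.59
State withholding: $4,104.06 × 0.04 = $164.16
State unemployment insurance (employee share): $4,600.96 × 0.009 = $41.41
State disability insurance: $4,600.96 × 0.0043 = $19.78
Parking fee: $381.61
Union dues: $376.27
Roth 401(k) contribution: $180.40
Total deductions = $147.23 + $349.67 + $141.59 + $164.16 + $41.41 + $19.78 + $381.61 + $376.27 + $180.40 = $1,802.12
Net pay = $4,600.96 − $1,802.12 = $2,798.84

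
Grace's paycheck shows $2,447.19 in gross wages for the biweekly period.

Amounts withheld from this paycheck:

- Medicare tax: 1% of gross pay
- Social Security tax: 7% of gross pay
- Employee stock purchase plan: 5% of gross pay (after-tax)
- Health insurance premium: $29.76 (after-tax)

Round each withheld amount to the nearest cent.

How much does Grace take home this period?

$2,099.30

Social Security tax: $2,447.19 × 0.07 = $171.30
Medicare tax: $2,447.19 × 0.01 = $24.47
Health insurance premium: $29.76
Employee stock purchase plan: $2,447.19 × 0.05 = $122.36
Total deductions = $171.30 + $24.47 + $29.76 + $122.36 = $347.89
Net pay = $2,447.19 − $347.89 = $2,099.30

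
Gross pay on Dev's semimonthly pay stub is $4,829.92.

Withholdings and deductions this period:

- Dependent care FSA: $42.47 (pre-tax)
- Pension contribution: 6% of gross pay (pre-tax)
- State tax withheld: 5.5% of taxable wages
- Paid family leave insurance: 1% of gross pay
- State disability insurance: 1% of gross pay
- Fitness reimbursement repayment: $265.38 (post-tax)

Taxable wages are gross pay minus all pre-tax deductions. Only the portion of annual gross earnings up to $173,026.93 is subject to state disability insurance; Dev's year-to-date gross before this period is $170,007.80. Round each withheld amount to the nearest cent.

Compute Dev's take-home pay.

$3,906.41

Pension contribution: $4,829.92 × 0.06 = $289.80
Dependent care FSA: $42.47
Pre-tax total = $289.80 + $42.47 = $332.27
Taxable wages = $4,829.92 − $332.27 = $4,497.65
State tax withheld: $4,497.65 × 0.055 = $247.37
State disability insurance: only $173,026.93 − $170,007.80 = $3,019.13 of this check is subject → $3,019.13 × 0.01 = $30.19
Paid family leave insurance: $4,829.92 × 0.01 = $48.30
Fitness reimbursement repayment: $265.38
Total deductions = $289.80 + $42.47 + $247.37 + $30.19 + $48.30 + $265.38 = $923.51
Net pay = $4,829.92 − $923.51 = $3,906.41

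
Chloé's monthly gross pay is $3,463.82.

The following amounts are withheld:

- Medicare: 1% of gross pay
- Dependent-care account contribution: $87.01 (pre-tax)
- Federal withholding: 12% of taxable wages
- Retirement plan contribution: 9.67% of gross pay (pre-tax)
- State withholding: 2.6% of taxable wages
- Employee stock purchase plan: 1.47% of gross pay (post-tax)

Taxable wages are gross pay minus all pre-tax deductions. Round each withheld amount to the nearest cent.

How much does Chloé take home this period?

$2,512.19

Retirement plan contribution: $3,463.82 × 0.0967 = $334.95
Dependent-care account contribution: $87.01
Pre-tax total = $334.95 + $87.01 = $421.96
Taxable wages = $3,463.82 − $421.96 = $3,041.86
State withholding: $3,041.86 × 0.026 = $79.09
Federal withholding: $3,041.86 × 0.12 = $365.02
Medicare: $3,463.82 × 0.01 = $34.64
Employee stock purchase plan: $3,463.82 × 0.0147 = $50.92
Total deductions = $334.95 + $87.01 + $79.09 + $365.02 + $34.64 + $50.92 = $951.63
Net pay = $3,463.82 − $951.63 = $2,512.19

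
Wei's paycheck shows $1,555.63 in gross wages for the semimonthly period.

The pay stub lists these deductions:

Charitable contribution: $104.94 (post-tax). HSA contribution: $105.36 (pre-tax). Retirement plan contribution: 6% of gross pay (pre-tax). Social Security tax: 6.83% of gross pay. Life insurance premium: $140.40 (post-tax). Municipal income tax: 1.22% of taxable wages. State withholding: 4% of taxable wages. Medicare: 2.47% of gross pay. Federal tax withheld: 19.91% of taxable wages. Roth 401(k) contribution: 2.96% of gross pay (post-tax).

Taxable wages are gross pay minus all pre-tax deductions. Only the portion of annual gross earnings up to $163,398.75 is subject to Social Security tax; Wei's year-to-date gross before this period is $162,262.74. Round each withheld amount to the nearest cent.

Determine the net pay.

$608.54

Retirement plan contribution: $1,555.63 × 0.06 = $93.34
HSA contribution: $105.36
Pre-tax total = $93.34 + $105.36 = $198.70
Taxable wages = $1,555.63 − $198.70 = $1,356.93
State withholding: $1,356.93 × 0.04 = $54.28
Federal tax withheld: $1,356.93 × 0.1991 = $270.16
Municipal income tax: $1,356.93 × 0.0122 = $16.55
Social Security tax: only $163,398.75 − $162,262.74 = $1,136.01 of this check is subject → $1,136.01 × 0.0683 = $77.59
Medicare: $1,555.63 × 0.0247 = $38.42
Charitable contribution: $104.94
Roth 401(k) contribution: $1,555.63 × 0.0296 = $46.05
Life insurance premium: $140.40
Total deductions = $93.34 + $105.36 + $54.28 + $270.16 + $16.55 + $77.59 + $38.42 + $104.94 + $46.05 + $140.40 = $947.09
Net pay = $1,555.63 − $947.09 = $608.54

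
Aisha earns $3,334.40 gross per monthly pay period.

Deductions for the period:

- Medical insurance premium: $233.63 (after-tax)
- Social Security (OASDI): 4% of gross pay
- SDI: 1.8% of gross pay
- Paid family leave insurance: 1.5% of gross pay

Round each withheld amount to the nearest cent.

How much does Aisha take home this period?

$2,857.35

Social Security (OASDI): $3,334.40 × 0.04 = $133.38
Paid family leave insurance: $3,334.40 × 0.015 = $50.02
SDI: $3,334.40 × 0.018 = $60.02
Medical insurance premium: $233.63
Total deductions = $133.38 + $50.02 + $60.02 + $233.63 = $477.05
Net pay = $3,334.40 − $477.05 = $2,857.35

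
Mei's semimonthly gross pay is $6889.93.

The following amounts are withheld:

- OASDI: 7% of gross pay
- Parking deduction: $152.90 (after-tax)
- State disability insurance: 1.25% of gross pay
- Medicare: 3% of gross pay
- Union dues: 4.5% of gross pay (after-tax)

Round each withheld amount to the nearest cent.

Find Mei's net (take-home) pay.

OASDI: $6889.93 × 0.07 = $482.30
State disability insurance: $6889.93 × 0.0125 = $86.12
Medicare: $6889.93 × 0.03 = $206.70
Union dues: $6889.93 × 0.045 = $310.05
Parking deduction: $152.90
Total deductions = $482.30 + $86.12 + $206.70 + $310.05 + $152.90 = $1238.07
Net pay = $6889.93 − $1238.07 = $5651.86

$5651.86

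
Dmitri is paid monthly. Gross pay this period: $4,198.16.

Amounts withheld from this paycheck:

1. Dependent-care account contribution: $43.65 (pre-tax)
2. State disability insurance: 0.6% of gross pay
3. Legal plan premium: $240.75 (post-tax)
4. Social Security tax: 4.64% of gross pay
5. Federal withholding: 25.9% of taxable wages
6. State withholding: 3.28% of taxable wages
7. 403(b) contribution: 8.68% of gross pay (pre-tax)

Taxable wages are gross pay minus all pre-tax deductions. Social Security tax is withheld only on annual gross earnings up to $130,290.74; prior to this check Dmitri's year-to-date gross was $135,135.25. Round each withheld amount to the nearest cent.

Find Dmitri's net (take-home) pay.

$2,418.21

403(b) contribution: $4,198.16 × 0.0868 = $364.40
Dependent-care account contribution: $43.65
Pre-tax total = $364.40 + $43.65 = $408.05
Taxable wages = $4,198.16 − $408.05 = $3,790.11
State withholding: $3,790.11 × 0.0328 = $124.32
Federal withholding: $3,790.11 × 0.259 = $981.64
State disability insurance: $4,198.16 × 0.006 = $25.19
Social Security tax: annual cap $130,290.74 already reached (YTD $135,135.25), so $0.00
Legal plan premium: $240.75
Total deductions = $364.40 + $43.65 + $124.32 + $981.64 + $25.19 + $0.00 + $240.75 = $1,779.95
Net pay = $4,198.16 − $1,779.95 = $2,418.21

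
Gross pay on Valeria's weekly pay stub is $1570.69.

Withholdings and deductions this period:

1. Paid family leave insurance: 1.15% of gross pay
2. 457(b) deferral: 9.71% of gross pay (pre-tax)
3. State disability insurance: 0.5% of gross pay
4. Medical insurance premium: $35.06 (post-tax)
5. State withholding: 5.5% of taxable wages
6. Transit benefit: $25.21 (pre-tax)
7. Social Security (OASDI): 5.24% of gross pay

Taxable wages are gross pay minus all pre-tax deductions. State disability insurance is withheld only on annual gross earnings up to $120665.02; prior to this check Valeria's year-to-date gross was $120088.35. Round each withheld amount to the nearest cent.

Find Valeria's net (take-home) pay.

$1178.06

457(b) deferral: $1570.69 × 0.0971 = $152.51
Transit benefit: $25.21
Pre-tax total = $152.51 + $25.21 = $177.72
Taxable wages = $1570.69 − $177.72 = $1392.97
State withholding: $1392.97 × 0.055 = $76.61
State disability insurance: only $120665.02 − $120088.35 = $576.67 of this check is subject → $576.67 × 0.005 = $2.88
Paid family leave insurance: $1570.69 × 0.0115 = $18.06
Social Security (OASDI): $1570.69 × 0.0524 = $82.30
Medical insurance premium: $35.06
Total deductions = $152.51 + $25.21 + $76.61 + $2.88 + $18.06 + $82.30 + $35.06 = $392.63
Net pay = $1570.69 − $392.63 = $1178.06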